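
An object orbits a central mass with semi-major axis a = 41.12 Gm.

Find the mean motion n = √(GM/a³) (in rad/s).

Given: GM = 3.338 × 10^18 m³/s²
a = 41.12 Gm = 4.112 × 10^10 m
GM = 3.338 × 10^18 m³/s²
a³ = 6.95279 × 10^31 m³
GM/a³ = (3.338 × 10^18) / (6.95279 × 10^31) = 4.80095 × 10^-14 s⁻²
n = √(GM/a³) = 2.19111 × 10^-7 rad/s ≈ 2.191 × 10^-7 rad/s

Final answer: n = 2.191 × 10^-7 rad/s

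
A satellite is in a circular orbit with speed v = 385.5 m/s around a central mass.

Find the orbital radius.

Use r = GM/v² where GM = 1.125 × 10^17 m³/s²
v = 385.5 m/s
GM = 1.125 × 10^17 m³/s²
v² = 148610 m²/s²
r = GM/v² = (1.125 × 10^17) / 148610 = 7.57014 × 10^11 m ≈ 757 Gm

Final answer: 757 Gm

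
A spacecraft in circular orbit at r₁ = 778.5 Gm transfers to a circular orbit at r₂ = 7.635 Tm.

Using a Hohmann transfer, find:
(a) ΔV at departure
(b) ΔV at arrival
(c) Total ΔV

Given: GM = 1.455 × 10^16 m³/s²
r₁ = 778.5 Gm = 7.785 × 10^11 m
r₂ = 7.635 Tm = 7.635 × 10^12 m
GM = 1.455 × 10^16 m³/s²
Transfer ellipse: a_t = (r₁ + r₂)/2 = 4.20675 × 10^12 m
Circular speed at r₁: v₁ = √(GM/r₁) = 136.711 m/s
Transfer speed at r₁ (periapsis): v₁ₜ = √(GM(2/r₁ − 1/a_t)) = 184.176 m/s
(a) ΔV₁ = v₁ₜ − v₁ = 47.4655 m/s ≈ 47.47 m/s
Circular speed at r₂: v₂ = √(GM/r₂) = 43.6543 m/s
Transfer speed at r₂ (apoapsis): v₂ₜ = √(GM(2/r₂ − 1/a_t)) = 18.7795 m/s
(b) ΔV₂ = v₂ − v₂ₜ = 24.8748 m/s ≈ 24.87 m/s
(c) ΔV_total = ΔV₁ + ΔV₂ = 72.3404 m/s ≈ 72.34 m/s

Final answer:
(a) ΔV₁ = 47.47 m/s
(b) ΔV₂ = 24.87 m/s
(c) ΔV_total = 72.34 m/s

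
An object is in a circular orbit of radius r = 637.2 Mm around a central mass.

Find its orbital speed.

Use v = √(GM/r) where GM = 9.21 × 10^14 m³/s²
r = 637.2 Mm = 6.372 × 10^8 m
GM = 9.21 × 10^14 m³/s²
GM/r = (9.21 × 10^14) / (6.372 × 10^8) = 1.44539 × 10^6 m²/s²
v = √(GM/r) = 1202.24 m/s ≈ 1.202 km/s

Final answer: 1.202 km/s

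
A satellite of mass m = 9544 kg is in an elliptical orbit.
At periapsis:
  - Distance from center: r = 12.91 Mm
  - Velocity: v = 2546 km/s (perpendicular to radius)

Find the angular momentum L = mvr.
r = 12.91 Mm = 1.291 × 10^7 m
v = 2546 km/s = 2.546 × 10^6 m/s
vr = 2.546 × 10^6 × 1.291 × 10^7 = 3.28689 × 10^13 m²/s
L = m × vr = 9544 × 3.28689 × 10^13 = 3.137 × 10^17 kg·m²/s ≈ 3.137 × 10^17 kg·m²/s

Final answer: L = 3.137 × 10^17 kg·m²/s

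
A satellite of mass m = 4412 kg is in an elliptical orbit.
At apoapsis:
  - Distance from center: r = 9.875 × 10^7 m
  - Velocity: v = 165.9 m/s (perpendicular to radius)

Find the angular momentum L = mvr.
r = 9.875 × 10^7 m
v = 165.9 m/s
vr = 165.9 × 9.875 × 10^7 = 1.63826 × 10^10 m²/s
L = m × vr = 4412 × 1.63826 × 10^10 = 7.22801 × 10^13 kg·m²/s ≈ 7.228 × 10^13 kg·m²/s

Final answer: L = 7.228 × 10^13 kg·m²/s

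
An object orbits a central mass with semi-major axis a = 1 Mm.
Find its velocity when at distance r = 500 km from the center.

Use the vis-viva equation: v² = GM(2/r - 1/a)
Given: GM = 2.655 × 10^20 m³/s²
a = 1 Mm = 1 × 10^6 m
r = 500 km = 500000 m
GM = 2.655 × 10^20 m³/s²
2/r − 1/a = 4 × 10^-6 − 1 × 10^-6 = 3 × 10^-6 m⁻¹
v² = GM (2/r − 1/a) = 7.965 × 10^14 m²/s²
v = 2.82223 × 10^7 m/s ≈ 2.822 × 10^4 km/s

Final answer: 2.822 × 10^4 km/s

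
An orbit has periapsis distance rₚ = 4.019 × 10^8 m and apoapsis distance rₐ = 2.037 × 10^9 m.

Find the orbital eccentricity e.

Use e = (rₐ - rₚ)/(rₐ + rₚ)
rₚ = 4.019 × 10^8 m
rₐ = 2.037 × 10^9 m
rₐ − rₚ = 1.6351 × 10^9 m
rₐ + rₚ = 2.4389 × 10^9 m
e = (rₐ − rₚ)/(rₐ + rₚ) = 0.670425

Final answer: e = 0.6704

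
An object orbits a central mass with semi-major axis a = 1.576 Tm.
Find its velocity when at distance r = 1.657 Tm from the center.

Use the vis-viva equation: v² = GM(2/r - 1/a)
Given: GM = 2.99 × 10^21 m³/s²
a = 1.576 Tm = 1.576 × 10^12 m
r = 1.657 Tm = 1.657 × 10^12 m
GM = 2.99 × 10^21 m³/s²
2/r − 1/a = 1.207 × 10^-12 − 6.34518 × 10^-13 = 5.72483 × 10^-13 m⁻¹
v² = GM (2/r − 1/a) = 1.71172 × 10^9 m²/s²
v = 41373 m/s ≈ 41.37 km/s

Final answer: 41.37 km/s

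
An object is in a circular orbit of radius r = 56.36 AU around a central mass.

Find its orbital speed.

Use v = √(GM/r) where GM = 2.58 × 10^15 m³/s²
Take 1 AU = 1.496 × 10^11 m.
r = 56.36 AU = 8.43146 × 10^12 m
GM = 2.58 × 10^15 m³/s²
GM/r = (2.58 × 10^15) / (8.43146 × 10^12) = 305.997 m²/s²
v = √(GM/r) = 17.4928 m/s ≈ 17.49 m/s

Final answer: 17.49 m/s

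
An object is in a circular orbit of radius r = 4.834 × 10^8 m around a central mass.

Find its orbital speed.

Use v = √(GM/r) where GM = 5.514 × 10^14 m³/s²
r = 4.834 × 10^8 m
GM = 5.514 × 10^14 m³/s²
GM/r = (5.514 × 10^14) / (4.834 × 10^8) = 1.14067 × 10^6 m²/s²
v = √(GM/r) = 1068.02 m/s ≈ 1.068 km/s

Final answer: 1.068 km/s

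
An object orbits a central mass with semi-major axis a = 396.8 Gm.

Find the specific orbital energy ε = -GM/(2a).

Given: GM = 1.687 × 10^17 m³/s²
a = 396.8 Gm = 3.968 × 10^11 m
GM = 1.687 × 10^17 m³/s²
2a = 7.936 × 10^11 m
ε = −GM/(2a) = -212576 J/kg ≈ -212.6 kJ/kg

Final answer: -212.6 kJ/kg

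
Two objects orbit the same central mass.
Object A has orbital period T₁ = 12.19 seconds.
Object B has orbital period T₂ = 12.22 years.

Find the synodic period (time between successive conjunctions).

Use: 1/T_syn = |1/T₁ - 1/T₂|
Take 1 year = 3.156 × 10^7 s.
T₁ = 12.19 seconds
T₂ = 12.22 years = 3.85663 × 10^8 s
1/T₁ = 0.0820345 s⁻¹
1/T₂ = 2.59294 × 10^-9 s⁻¹
|1/T₁ − 1/T₂| = 0.0820345 s⁻¹
T_syn = 1 / |1/T₁ − 1/T₂| = 12.19 s ≈ 12.19 seconds

Final answer: T_syn = 12.19 seconds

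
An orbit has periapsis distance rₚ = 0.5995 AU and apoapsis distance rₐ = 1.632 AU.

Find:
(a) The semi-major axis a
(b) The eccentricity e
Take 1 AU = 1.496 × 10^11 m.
rₚ = 0.5995 AU = 8.96852 × 10^10 m
rₐ = 1.632 AU = 2.44147 × 10^11 m
(a) a = (rₚ + rₐ)/2 = 1.66916 × 10^11 m ≈ 1.116 AU
(b) e = (rₐ − rₚ)/(rₐ + rₚ) = (1.54462 × 10^11) / (3.33832 × 10^11) = 0.462693

Final answer:
(a) a = 1.116 AU
(b) e = 0.4627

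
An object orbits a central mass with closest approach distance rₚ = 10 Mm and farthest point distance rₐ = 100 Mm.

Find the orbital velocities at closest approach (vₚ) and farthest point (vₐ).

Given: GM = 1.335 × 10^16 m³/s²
rₚ = 10 Mm = 1 × 10^7 m
rₐ = 100 Mm = 1 × 10^8 m
GM = 1.335 × 10^16 m³/s²
a = (rₚ + rₐ)/2 = 5.5 × 10^7 m
Vis-viva: v² = GM (2/r − 1/a)
vₚ² = 1.335 × 10^16 × (2 × 10^-7 − 1.81818 × 10^-8) = 2.42727 × 10^9 m²/s²
vₚ = 49267.4 m/s ≈ 49.27 km/s
vₐ² = 1.335 × 10^16 × (2 × 10^-8 − 1.81818 × 10^-8) = 2.42727 × 10^7 m²/s²
vₐ = 4926.74 m/s ≈ 4.927 km/s

Final answer: vₚ = 49.27 km/s, vₐ = 4.927 km/s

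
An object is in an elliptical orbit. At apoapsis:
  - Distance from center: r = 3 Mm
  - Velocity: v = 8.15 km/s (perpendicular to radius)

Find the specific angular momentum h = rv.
r = 3 Mm = 3 × 10^6 m
v = 8.15 km/s = 8150 m/s
h = rv = 3 × 10^6 × 8150 = 2.445 × 10^10 m²/s ≈ 2.445 × 10^10 m²/s

Final answer: h = 2.445 × 10^10 m²/s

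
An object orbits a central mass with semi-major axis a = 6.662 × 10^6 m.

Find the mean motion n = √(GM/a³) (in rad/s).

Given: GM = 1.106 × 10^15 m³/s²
a = 6.662 × 10^6 m
GM = 1.106 × 10^15 m³/s²
a³ = 2.95675 × 10^20 m³
GM/a³ = (1.106 × 10^15) / (2.95675 × 10^20) = 3.7406 × 10^-6 s⁻²
n = √(GM/a³) = 0.00193406 rad/s ≈ 0.001934 rad/s

Final answer: n = 0.001934 rad/s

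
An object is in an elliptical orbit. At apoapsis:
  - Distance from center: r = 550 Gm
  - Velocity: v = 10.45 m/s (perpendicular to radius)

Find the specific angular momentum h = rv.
r = 550 Gm = 5.5 × 10^11 m
v = 10.45 m/s
h = rv = 5.5 × 10^11 × 10.45 = 5.7475 × 10^12 m²/s ≈ 5.748 × 10^12 m²/s

Final answer: h = 5.748 × 10^12 m²/s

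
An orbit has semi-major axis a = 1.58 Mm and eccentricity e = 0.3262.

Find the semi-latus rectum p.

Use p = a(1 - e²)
a = 1.58 Mm = 1.58 × 10^6 m
e = 0.3262,  e² = 0.106406,  1 − e² = 0.893594
p = a(1 − e²) = 1.58 × 10^6 m × 0.893594 = 1.41188 × 10^6 m ≈ 1.412 Mm

Final answer: p = 1.412 Mm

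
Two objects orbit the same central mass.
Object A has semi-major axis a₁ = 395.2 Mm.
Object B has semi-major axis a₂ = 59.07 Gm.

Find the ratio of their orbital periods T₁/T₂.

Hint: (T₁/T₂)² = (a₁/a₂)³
a₁ = 395.2 Mm = 3.952 × 10^8 m
a₂ = 59.07 Gm = 5.907 × 10^10 m
a₁/a₂ = 0.00669037
T₁/T₂ = (a₁/a₂)^(3/2) = (0.00669037)^1.5 = 0.000547236

Final answer: T₁/T₂ = 0.0005472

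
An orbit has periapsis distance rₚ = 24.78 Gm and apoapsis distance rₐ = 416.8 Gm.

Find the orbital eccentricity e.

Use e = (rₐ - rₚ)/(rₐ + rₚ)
rₚ = 24.78 Gm = 2.478 × 10^10 m
rₐ = 416.8 Gm = 4.168 × 10^11 m
rₐ − rₚ = 3.9202 × 10^11 m
rₐ + rₚ = 4.4158 × 10^11 m
e = (rₐ − rₚ)/(rₐ + rₚ) = 0.887767

Final answer: e = 0.8878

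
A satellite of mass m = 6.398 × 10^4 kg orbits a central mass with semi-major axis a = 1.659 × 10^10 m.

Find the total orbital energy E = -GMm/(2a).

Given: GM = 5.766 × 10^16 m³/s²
a = 1.659 × 10^10 m
GM = 5.766 × 10^16 m³/s²
2a = 3.318 × 10^10 m
GMm = 5.766 × 10^16 × 63980 = 3.68909 × 10^21 m³·kg/s²
E = −GMm/(2a) = -1.11184 × 10^11 J ≈ -111.2 GJ

Final answer: -111.2 GJ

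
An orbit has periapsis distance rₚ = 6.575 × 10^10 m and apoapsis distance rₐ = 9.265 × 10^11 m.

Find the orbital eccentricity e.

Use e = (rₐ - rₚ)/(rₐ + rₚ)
rₚ = 6.575 × 10^10 m
rₐ = 9.265 × 10^11 m
rₐ − rₚ = 8.6075 × 10^11 m
rₐ + rₚ = 9.9225 × 10^11 m
e = (rₐ − rₚ)/(rₐ + rₚ) = 0.867473

Final answer: e = 0.8675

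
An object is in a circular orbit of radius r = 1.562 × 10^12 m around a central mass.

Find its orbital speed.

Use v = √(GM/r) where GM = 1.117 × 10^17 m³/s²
r = 1.562 × 10^12 m
GM = 1.117 × 10^17 m³/s²
GM/r = (1.117 × 10^17) / (1.562 × 10^12) = 71510.9 m²/s²
v = √(GM/r) = 267.415 m/s ≈ 267.4 m/s

Final answer: 267.4 m/s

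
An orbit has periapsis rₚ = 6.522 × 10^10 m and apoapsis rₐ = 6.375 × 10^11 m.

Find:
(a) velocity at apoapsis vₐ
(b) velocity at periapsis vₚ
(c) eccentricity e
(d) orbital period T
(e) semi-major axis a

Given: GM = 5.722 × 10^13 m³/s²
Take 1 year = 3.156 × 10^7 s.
rₚ = 6.522 × 10^10 m
rₐ = 6.375 × 10^11 m
GM = 5.722 × 10^13 m³/s²
a = (rₚ + rₐ)/2 = 3.5136 × 10^11 m
e = (rₐ − rₚ)/(rₐ + rₚ) = (5.7228 × 10^11) / (7.0272 × 10^11) = 0.814378
(a) vₐ² = GM (2/rₐ − 1/a) = 5.722 × 10^13 × (3.13725 × 10^-12 − 2.84608 × 10^-12) = 16.6608 m²/s²;  vₐ = 4.08177 m/s ≈ 4.082 m/s
(b) vₚ² = GM (2/rₚ − 1/a) = 5.722 × 10^13 × (3.06654 × 10^-11 − 2.84608 × 10^-12) = 1591.82 m²/s²;  vₚ = 39.8977 m/s ≈ 39.9 m/s
(c) e = 0.814378 ≈ 0.8144
(d) a³ = 4.33767 × 10^34 m³;  T = 2π √(a³/GM) = 2π × 2.75331 × 10^10 s = 1.72995 × 10^11 s ≈ 5481 years
(e) a = 3.5136 × 10^11 m ≈ 3.514 × 10^11 m

Final answer:
(a) velocity at apoapsis vₐ = 4.082 m/s
(b) velocity at periapsis vₚ = 39.9 m/s
(c) eccentricity e = 0.8144
(d) orbital period T = 5481 years
(e) semi-major axis a = 3.514 × 10^11 m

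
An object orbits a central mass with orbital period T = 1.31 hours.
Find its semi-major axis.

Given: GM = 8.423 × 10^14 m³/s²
T = 1.31 hours = 4716 s
GM = 8.423 × 10^14 m³/s²
Kepler's third law: a³ = GM T² / (4π²)
T² = 2.22407 × 10^7 s²
a³ = (8.423 × 10^14) × (2.22407 × 10^7) / (4π²) = 4.7452 × 10^20 m³
a = (a³)^(1/3) = 7.79983 × 10^6 m ≈ 7.8 × 10^6 m

Final answer: 7.8 × 10^6 m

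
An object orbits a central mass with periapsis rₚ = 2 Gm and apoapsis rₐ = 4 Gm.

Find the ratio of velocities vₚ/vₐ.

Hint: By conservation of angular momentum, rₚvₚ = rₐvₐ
rₚ = 2 Gm = 2 × 10^9 m
rₐ = 4 Gm = 4 × 10^9 m
rₚvₚ = rₐvₐ  ⇒  vₚ/vₐ = rₐ/rₚ
vₚ/vₐ = (4 × 10^9) / (2 × 10^9) = 2

Final answer: vₚ/vₐ = 2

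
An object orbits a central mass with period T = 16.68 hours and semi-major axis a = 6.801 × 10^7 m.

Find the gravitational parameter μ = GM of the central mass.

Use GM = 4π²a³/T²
T = 16.68 hours = 60048 s
a = 6.801 × 10^7 m
a³ = 3.14571 × 10^23 m³
T² = 3.60576 × 10^9 s²
GM = 4π² × (3.14571 × 10^23) / (3.60576 × 10^9) = 3.44414 × 10^15 m³/s²
GM ≈ 3.444 × 10^15 m³/s²

Final answer: GM = 3.444 × 10^15 m³/s²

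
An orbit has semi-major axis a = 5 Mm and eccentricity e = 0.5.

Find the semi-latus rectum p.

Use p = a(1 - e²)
a = 5 Mm = 5 × 10^6 m
e = 0.5,  e² = 0.25,  1 − e² = 0.75
p = a(1 − e²) = 5 × 10^6 m × 0.75 = 3.75 × 10^6 m ≈ 3.75 Mm

Final answer: p = 3.75 Mm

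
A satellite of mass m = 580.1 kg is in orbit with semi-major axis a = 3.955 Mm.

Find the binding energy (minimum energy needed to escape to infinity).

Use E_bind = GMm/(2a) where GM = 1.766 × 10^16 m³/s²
a = 3.955 Mm = 3.955 × 10^6 m
GM = 1.766 × 10^16 m³/s²
m = 580.1 kg
GMm = 1.766 × 10^16 × 580.1 = 1.02446 × 10^19 m³·kg/s²
2a = 7.91 × 10^6 m
E_bind = GMm/(2a) = 1.29514 × 10^12 J ≈ 1.295 TJ

Final answer: 1.295 TJ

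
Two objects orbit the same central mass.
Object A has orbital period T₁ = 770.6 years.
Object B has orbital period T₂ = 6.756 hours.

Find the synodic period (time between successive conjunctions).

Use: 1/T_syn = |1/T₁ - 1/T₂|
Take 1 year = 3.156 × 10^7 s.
T₁ = 770.6 years = 2.43201 × 10^10 s
T₂ = 6.756 hours = 24321.6 s
1/T₁ = 4.11182 × 10^-11 s⁻¹
1/T₂ = 4.11157 × 10^-5 s⁻¹
|1/T₁ − 1/T₂| = 4.11157 × 10^-5 s⁻¹
T_syn = 1 / |1/T₁ − 1/T₂| = 24321.6 s ≈ 6.756 hours

Final answer: T_syn = 6.756 hours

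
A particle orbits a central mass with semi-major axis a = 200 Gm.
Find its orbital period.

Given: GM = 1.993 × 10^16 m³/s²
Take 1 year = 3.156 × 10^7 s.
a = 200 Gm = 2 × 10^11 m
GM = 1.993 × 10^16 m³/s²
a³ = 8 × 10^33 m³
T = 2π √(a³/GM) = 2π √((8 × 10^33) / (1.993 × 10^16)) = 2π × 6.33565 × 10^8 s
T = 3.98081 × 10^9 s ≈ 126.1 years

Final answer: 126.1 years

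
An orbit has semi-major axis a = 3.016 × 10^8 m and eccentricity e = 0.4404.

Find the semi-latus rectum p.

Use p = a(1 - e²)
a = 3.016 × 10^8 m
e = 0.4404,  e² = 0.193952,  1 − e² = 0.806048
p = a(1 − e²) = 3.016 × 10^8 m × 0.806048 = 2.43104 × 10^8 m ≈ 2.431 × 10^8 m

Final answer: p = 2.431 × 10^8 m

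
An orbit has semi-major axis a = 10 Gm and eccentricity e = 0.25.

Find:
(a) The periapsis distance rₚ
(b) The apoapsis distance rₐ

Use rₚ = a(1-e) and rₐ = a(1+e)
a = 10 Gm = 1 × 10^10 m
e = 0.25:  1 − e = 0.75,  1 + e = 1.25
(a) rₚ = a(1 − e) = 1 × 10^10 m × 0.75 = 7.5 × 10^9 m ≈ 7.5 Gm
(b) rₐ = a(1 + e) = 1 × 10^10 m × 1.25 = 1.25 × 10^10 m ≈ 12.5 Gm

Final answer:
(a) rₚ = 7.5 Gm
(b) rₐ = 12.5 Gm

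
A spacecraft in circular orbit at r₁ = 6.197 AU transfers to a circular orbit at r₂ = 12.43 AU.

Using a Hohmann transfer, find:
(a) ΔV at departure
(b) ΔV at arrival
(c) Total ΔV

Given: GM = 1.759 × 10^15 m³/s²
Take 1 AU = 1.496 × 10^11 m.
r₁ = 6.197 AU = 9.27071 × 10^11 m
r₂ = 12.43 AU = 1.85953 × 10^12 m
GM = 1.759 × 10^15 m³/s²
Transfer ellipse: a_t = (r₁ + r₂)/2 = 1.3933 × 10^12 m
Circular speed at r₁: v₁ = √(GM/r₁) = 43.5588 m/s
Transfer speed at r₁ (periapsis): v₁ₜ = √(GM(2/r₁ − 1/a_t)) = 50.3217 m/s
(a) ΔV₁ = v₁ₜ − v₁ = 6.76287 m/s ≈ 6.763 m/s
Circular speed at r₂: v₂ = √(GM/r₂) = 30.7561 m/s
Transfer speed at r₂ (apoapsis): v₂ₜ = √(GM(2/r₂ − 1/a_t)) = 25.088 m/s
(b) ΔV₂ = v₂ − v₂ₜ = 5.66813 m/s ≈ 5.668 m/s
(c) ΔV_total = ΔV₁ + ΔV₂ = 12.431 m/s ≈ 12.43 m/s

Final answer:
(a) ΔV₁ = 6.763 m/s
(b) ΔV₂ = 5.668 m/s
(c) ΔV_total = 12.43 m/s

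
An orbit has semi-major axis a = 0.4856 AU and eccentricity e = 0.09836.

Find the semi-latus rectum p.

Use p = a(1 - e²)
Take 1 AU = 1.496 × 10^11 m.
a = 0.4856 AU = 7.26458 × 10^10 m
e = 0.09836,  e² = 0.00967469,  1 − e² = 0.990325
p = a(1 − e²) = 7.26458 × 10^10 m × 0.990325 = 7.19429 × 10^10 m ≈ 0.4809 AU

Final answer: p = 0.4809 AU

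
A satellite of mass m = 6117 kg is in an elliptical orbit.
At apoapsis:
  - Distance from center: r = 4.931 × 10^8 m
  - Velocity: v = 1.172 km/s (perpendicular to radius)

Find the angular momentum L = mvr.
r = 4.931 × 10^8 m
v = 1.172 km/s = 1172 m/s
vr = 1172 × 4.931 × 10^8 = 5.77913 × 10^11 m²/s
L = m × vr = 6117 × 5.77913 × 10^11 = 3.5351 × 10^15 kg·m²/s ≈ 3.535 × 10^15 kg·m²/s

Final answer: L = 3.535 × 10^15 kg·m²/s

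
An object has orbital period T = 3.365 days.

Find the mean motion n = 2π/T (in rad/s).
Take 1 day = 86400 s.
T = 3.365 days = 290736 s
n = 2π / 290736 s = 2.16113 × 10^-5 rad/s ≈ 2.161 × 10^-5 rad/s

Final answer: n = 2.161 × 10^-5 rad/s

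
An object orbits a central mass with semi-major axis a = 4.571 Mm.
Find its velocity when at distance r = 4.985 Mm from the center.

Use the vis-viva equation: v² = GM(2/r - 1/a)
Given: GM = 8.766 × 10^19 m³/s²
a = 4.571 Mm = 4.571 × 10^6 m
r = 4.985 Mm = 4.985 × 10^6 m
GM = 8.766 × 10^19 m³/s²
2/r − 1/a = 4.01204 × 10^-7 − 2.18771 × 10^-7 = 1.82433 × 10^-7 m⁻¹
v² = GM (2/r − 1/a) = 1.59921 × 10^13 m²/s²
v = 3.99901 × 10^6 m/s ≈ 3999 km/s

Final answer: 3999 km/s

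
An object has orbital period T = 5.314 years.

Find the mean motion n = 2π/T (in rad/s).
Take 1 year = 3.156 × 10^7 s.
T = 5.314 years = 1.6771 × 10^8 s
n = 2π / (1.6771 × 10^8 s) = 3.74646 × 10^-8 rad/s ≈ 3.746 × 10^-8 rad/s

Final answer: n = 3.746 × 10^-8 rad/s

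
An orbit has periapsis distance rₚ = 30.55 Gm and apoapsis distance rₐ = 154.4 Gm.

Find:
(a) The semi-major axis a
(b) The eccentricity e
rₚ = 30.55 Gm = 3.055 × 10^10 m
rₐ = 154.4 Gm = 1.544 × 10^11 m
(a) a = (rₚ + rₐ)/2 = 9.2475 × 10^10 m ≈ 92.47 Gm
(b) e = (rₐ − rₚ)/(rₐ + rₚ) = (1.2385 × 10^11) / (1.8495 × 10^11) = 0.66964

Final answer:
(a) a = 92.47 Gm
(b) e = 0.6696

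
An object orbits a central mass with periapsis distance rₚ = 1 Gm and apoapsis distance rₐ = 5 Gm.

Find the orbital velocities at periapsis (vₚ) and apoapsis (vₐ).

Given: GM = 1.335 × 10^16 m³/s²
rₚ = 1 Gm = 1 × 10^9 m
rₐ = 5 Gm = 5 × 10^9 m
GM = 1.335 × 10^16 m³/s²
a = (rₚ + rₐ)/2 = 3 × 10^9 m
Vis-viva: v² = GM (2/r − 1/a)
vₚ² = 1.335 × 10^16 × (2 × 10^-9 − 3.33333 × 10^-10) = 2.225 × 10^7 m²/s²
vₚ = 4716.99 m/s ≈ 4.717 km/s
vₐ² = 1.335 × 10^16 × (4 × 10^-10 − 3.33333 × 10^-10) = 890000 m²/s²
vₐ = 943.398 m/s ≈ 943.4 m/s

Final answer: vₚ = 4.717 km/s, vₐ = 943.4 m/s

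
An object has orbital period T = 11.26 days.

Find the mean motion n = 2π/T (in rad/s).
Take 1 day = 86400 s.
T = 11.26 days = 972864 s
n = 2π / 972864 s = 6.45844 × 10^-6 rad/s ≈ 6.458 × 10^-6 rad/s

Final answer: n = 6.458 × 10^-6 rad/s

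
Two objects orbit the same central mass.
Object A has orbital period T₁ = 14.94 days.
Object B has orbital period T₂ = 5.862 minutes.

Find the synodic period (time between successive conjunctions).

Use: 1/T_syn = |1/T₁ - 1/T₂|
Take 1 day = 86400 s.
T₁ = 14.94 days = 1.29082 × 10^6 s
T₂ = 5.862 minutes = 351.72 s
1/T₁ = 7.74704 × 10^-7 s⁻¹
1/T₂ = 0.00284317 s⁻¹
|1/T₁ − 1/T₂| = 0.0028424 s⁻¹
T_syn = 1 / |1/T₁ − 1/T₂| = 351.816 s ≈ 5.864 minutes

Final answer: T_syn = 5.864 minutes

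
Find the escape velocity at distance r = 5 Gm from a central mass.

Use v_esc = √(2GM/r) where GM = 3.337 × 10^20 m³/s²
r = 5 Gm = 5 × 10^9 m
GM = 3.337 × 10^20 m³/s²
2GM/r = 2 × (3.337 × 10^20) / (5 × 10^9) = 1.3348 × 10^11 m²/s²
v_esc = √(2GM/r) = 365349 m/s ≈ 365.3 km/s

Final answer: 365.3 km/s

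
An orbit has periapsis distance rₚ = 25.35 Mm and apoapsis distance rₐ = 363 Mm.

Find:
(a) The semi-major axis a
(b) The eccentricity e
rₚ = 25.35 Mm = 2.535 × 10^7 m
rₐ = 363 Mm = 3.63 × 10^8 m
(a) a = (rₚ + rₐ)/2 = 1.94175 × 10^8 m ≈ 194.2 Mm
(b) e = (rₐ − rₚ)/(rₐ + rₚ) = (3.3765 × 10^8) / (3.8835 × 10^8) = 0.869448

Final answer:
(a) a = 194.2 Mm
(b) e = 0.8694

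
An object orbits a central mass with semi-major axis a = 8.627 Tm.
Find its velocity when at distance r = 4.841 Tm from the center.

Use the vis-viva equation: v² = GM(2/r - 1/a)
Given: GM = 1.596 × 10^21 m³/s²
a = 8.627 Tm = 8.627 × 10^12 m
r = 4.841 Tm = 4.841 × 10^12 m
GM = 1.596 × 10^21 m³/s²
2/r − 1/a = 4.13138 × 10^-13 − 1.15915 × 10^-13 = 2.97223 × 10^-13 m⁻¹
v² = GM (2/r − 1/a) = 4.74367 × 10^8 m²/s²
v = 21780 m/s ≈ 21.78 km/s

Final answer: 21.78 km/s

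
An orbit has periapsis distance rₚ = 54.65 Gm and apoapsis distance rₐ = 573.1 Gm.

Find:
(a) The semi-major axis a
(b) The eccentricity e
rₚ = 54.65 Gm = 5.465 × 10^10 m
rₐ = 573.1 Gm = 5.731 × 10^11 m
(a) a = (rₚ + rₐ)/2 = 3.13875 × 10^11 m ≈ 313.9 Gm
(b) e = (rₐ − rₚ)/(rₐ + rₚ) = (5.1845 × 10^11) / (6.2775 × 10^11) = 0.825886

Final answer:
(a) a = 313.9 Gm
(b) e = 0.8259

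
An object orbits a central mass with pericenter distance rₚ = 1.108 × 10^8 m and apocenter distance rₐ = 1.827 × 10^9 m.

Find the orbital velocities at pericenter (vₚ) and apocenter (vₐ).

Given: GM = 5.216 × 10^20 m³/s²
rₚ = 1.108 × 10^8 m
rₐ = 1.827 × 10^9 m
GM = 5.216 × 10^20 m³/s²
a = (rₚ + rₐ)/2 = 9.689 × 10^8 m
Vis-viva: v² = GM (2/r − 1/a)
vₚ² = 5.216 × 10^20 × (1.80505 × 10^-8 − 1.0321 × 10^-9) = 8.87682 × 10^12 m²/s²
vₚ = 2.9794 × 10^6 m/s ≈ 2979 km/s
vₐ² = 5.216 × 10^20 × (1.09469 × 10^-9 − 1.0321 × 10^-9) = 3.26482 × 10^10 m²/s²
vₐ = 180688 m/s ≈ 180.7 km/s

Final answer: vₚ = 2979 km/s, vₐ = 180.7 km/s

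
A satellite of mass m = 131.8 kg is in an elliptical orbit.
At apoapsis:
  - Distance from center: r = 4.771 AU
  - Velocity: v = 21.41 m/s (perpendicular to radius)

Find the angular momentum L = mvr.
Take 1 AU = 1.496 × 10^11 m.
r = 4.771 AU = 7.13742 × 10^11 m
v = 21.41 m/s
vr = 21.41 × 7.13742 × 10^11 = 1.52812 × 10^13 m²/s
L = m × vr = 131.8 × 1.52812 × 10^13 = 2.01406 × 10^15 kg·m²/s ≈ 2.014 × 10^15 kg·m²/s

Final answer: L = 2.014 × 10^15 kg·m²/s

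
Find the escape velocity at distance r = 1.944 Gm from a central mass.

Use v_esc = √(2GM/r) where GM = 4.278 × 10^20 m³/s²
r = 1.944 Gm = 1.944 × 10^9 m
GM = 4.278 × 10^20 m³/s²
2GM/r = 2 × (4.278 × 10^20) / (1.944 × 10^9) = 4.40123 × 10^11 m²/s²
v_esc = √(2GM/r) = 663418 m/s ≈ 663.4 km/s

Final answer: 663.4 km/s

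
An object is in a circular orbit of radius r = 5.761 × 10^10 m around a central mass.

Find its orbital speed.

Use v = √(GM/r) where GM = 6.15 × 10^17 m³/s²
r = 5.761 × 10^10 m
GM = 6.15 × 10^17 m³/s²
GM/r = (6.15 × 10^17) / (5.761 × 10^10) = 1.06752 × 10^7 m²/s²
v = √(GM/r) = 3267.3 m/s ≈ 3.267 km/s

Final answer: 3.267 km/s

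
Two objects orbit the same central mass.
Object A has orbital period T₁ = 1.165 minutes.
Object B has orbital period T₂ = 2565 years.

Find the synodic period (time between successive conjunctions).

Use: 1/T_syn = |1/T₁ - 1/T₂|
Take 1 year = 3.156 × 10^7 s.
T₁ = 1.165 minutes = 69.9 s
T₂ = 2565 years = 8.09514 × 10^10 s
1/T₁ = 0.0143062 s⁻¹
1/T₂ = 1.23531 × 10^-11 s⁻¹
|1/T₁ − 1/T₂| = 0.0143062 s⁻¹
T_syn = 1 / |1/T₁ − 1/T₂| = 69.9 s ≈ 1.165 minutes

Final answer: T_syn = 1.165 minutes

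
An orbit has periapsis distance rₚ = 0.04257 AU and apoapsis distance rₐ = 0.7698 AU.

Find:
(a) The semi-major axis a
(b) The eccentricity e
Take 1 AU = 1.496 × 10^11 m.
rₚ = 0.04257 AU = 6.36847 × 10^9 m
rₐ = 0.7698 AU = 1.15162 × 10^11 m
(a) a = (rₚ + rₐ)/2 = 6.07653 × 10^10 m ≈ 0.4062 AU
(b) e = (rₐ − rₚ)/(rₐ + rₚ) = (1.08794 × 10^11) / (1.21531 × 10^11) = 0.895196

Final answer:
(a) a = 0.4062 AU
(b) e = 0.8952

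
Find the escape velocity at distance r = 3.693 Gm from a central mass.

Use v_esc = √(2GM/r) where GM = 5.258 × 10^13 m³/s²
r = 3.693 Gm = 3.693 × 10^9 m
GM = 5.258 × 10^13 m³/s²
2GM/r = 2 × (5.258 × 10^13) / (3.693 × 10^9) = 28475.5 m²/s²
v_esc = √(2GM/r) = 168.747 m/s ≈ 168.7 m/s

Final answer: 168.7 m/s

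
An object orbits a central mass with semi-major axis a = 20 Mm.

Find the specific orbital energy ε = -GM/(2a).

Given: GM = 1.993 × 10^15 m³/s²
a = 20 Mm = 2 × 10^7 m
GM = 1.993 × 10^15 m³/s²
2a = 4 × 10^7 m
ε = −GM/(2a) = -4.9825 × 10^7 J/kg ≈ -49.83 MJ/kg

Final answer: -49.83 MJ/kg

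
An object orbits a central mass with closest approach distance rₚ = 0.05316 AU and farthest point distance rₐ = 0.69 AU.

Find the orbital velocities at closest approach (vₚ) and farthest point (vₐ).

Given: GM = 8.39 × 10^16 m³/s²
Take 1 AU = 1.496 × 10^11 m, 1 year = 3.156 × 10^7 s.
rₚ = 0.05316 AU = 7.95274 × 10^9 m
rₐ = 0.69 AU = 1.03224 × 10^11 m
GM = 8.39 × 10^16 m³/s²
a = (rₚ + rₐ)/2 = 5.55884 × 10^10 m
Vis-viva: v² = GM (2/r − 1/a)
vₚ² = 8.39 × 10^16 × (2.51486 × 10^-10 − 1.79894 × 10^-11) = 1.95903 × 10^7 m²/s²
vₚ = 4426.1 m/s ≈ 0.9337 AU/year
vₐ² = 8.39 × 10^16 × (1.93753 × 10^-11 − 1.79894 × 10^-11) = 116282 m²/s²
vₐ = 341.002 m/s ≈ 341 m/s

Final answer: vₚ = 0.9337 AU/year, vₐ = 341 m/s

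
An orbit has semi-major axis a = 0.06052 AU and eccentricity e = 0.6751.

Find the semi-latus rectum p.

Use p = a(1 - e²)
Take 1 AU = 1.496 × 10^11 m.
a = 0.06052 AU = 9.05379 × 10^9 m
e = 0.6751,  e² = 0.45576,  1 − e² = 0.54424
p = a(1 − e²) = 9.05379 × 10^9 m × 0.54424 = 4.92744 × 10^9 m ≈ 0.03294 AU

Final answer: p = 0.03294 AU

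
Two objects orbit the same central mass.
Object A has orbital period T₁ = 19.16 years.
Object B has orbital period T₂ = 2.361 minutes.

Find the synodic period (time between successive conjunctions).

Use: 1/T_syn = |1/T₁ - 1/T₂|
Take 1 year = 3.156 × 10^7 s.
T₁ = 19.16 years = 6.0469 × 10^8 s
T₂ = 2.361 minutes = 141.66 s
1/T₁ = 1.65374 × 10^-9 s⁻¹
1/T₂ = 0.00705916 s⁻¹
|1/T₁ − 1/T₂| = 0.00705915 s⁻¹
T_syn = 1 / |1/T₁ − 1/T₂| = 141.66 s ≈ 2.361 minutes

Final answer: T_syn = 2.361 minutes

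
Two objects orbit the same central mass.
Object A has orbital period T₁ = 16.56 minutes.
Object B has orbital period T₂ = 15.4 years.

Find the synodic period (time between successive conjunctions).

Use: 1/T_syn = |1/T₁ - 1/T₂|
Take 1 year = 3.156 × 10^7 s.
T₁ = 16.56 minutes = 993.6 s
T₂ = 15.4 years = 4.86024 × 10^8 s
1/T₁ = 0.00100644 s⁻¹
1/T₂ = 2.05751 × 10^-9 s⁻¹
|1/T₁ − 1/T₂| = 0.00100644 s⁻¹
T_syn = 1 / |1/T₁ − 1/T₂| = 993.602 s ≈ 16.56 minutes

Final answer: T_syn = 16.56 minutes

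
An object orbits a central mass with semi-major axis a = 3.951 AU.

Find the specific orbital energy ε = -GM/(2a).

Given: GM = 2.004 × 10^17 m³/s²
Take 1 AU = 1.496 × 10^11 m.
a = 3.951 AU = 5.9107 × 10^11 m
GM = 2.004 × 10^17 m³/s²
2a = 1.18214 × 10^12 m
ε = −GM/(2a) = -169523 J/kg ≈ -169.5 kJ/kg

Final answer: -169.5 kJ/kg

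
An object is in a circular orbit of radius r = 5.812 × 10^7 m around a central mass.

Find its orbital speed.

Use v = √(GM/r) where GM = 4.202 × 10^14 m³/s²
r = 5.812 × 10^7 m
GM = 4.202 × 10^14 m³/s²
GM/r = (4.202 × 10^14) / (5.812 × 10^7) = 7.22987 × 10^6 m²/s²
v = √(GM/r) = 2688.84 m/s ≈ 2.689 km/s

Final answer: 2.689 km/s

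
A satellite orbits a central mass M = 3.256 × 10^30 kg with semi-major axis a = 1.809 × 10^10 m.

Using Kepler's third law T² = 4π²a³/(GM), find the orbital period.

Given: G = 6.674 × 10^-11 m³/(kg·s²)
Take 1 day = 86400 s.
M = 3.256 × 10^30 kg
GM = G × M = 6.674 × 10^-11 × 3.256 × 10^30 = 2.17305 × 10^20 m³/s²
a = 1.809 × 10^10 m
a³ = 5.91992 × 10^30 m³
T = 2π √(a³/GM) = 2π √((5.91992 × 10^30) / (2.17305 × 10^20)) = 2π × 165053 s
T = 1.03706 × 10^6 s ≈ 12 days

Final answer: 12 days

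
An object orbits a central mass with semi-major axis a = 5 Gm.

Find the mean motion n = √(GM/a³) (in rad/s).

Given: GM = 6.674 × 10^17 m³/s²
a = 5 Gm = 5 × 10^9 m
GM = 6.674 × 10^17 m³/s²
a³ = 1.25 × 10^29 m³
GM/a³ = (6.674 × 10^17) / (1.25 × 10^29) = 5.3392 × 10^-12 s⁻²
n = √(GM/a³) = 2.31067 × 10^-6 rad/s ≈ 2.311 × 10^-6 rad/s

Final answer: n = 2.311 × 10^-6 rad/s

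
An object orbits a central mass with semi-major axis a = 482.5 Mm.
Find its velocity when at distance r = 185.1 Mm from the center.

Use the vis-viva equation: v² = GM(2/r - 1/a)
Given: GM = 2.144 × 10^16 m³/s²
a = 482.5 Mm = 4.825 × 10^8 m
r = 185.1 Mm = 1.851 × 10^8 m
GM = 2.144 × 10^16 m³/s²
2/r − 1/a = 1.0805 × 10^-8 − 2.07254 × 10^-9 = 8.73243 × 10^-9 m⁻¹
v² = GM (2/r − 1/a) = 1.87223 × 10^8 m²/s²
v = 13683 m/s ≈ 13.68 km/s

Final answer: 13.68 km/s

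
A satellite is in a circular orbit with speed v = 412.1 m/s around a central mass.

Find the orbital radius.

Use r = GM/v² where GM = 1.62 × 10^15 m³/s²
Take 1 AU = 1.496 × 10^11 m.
v = 412.1 m/s
GM = 1.62 × 10^15 m³/s²
v² = 169826 m²/s²
r = GM/v² = (1.62 × 10^15) / 169826 = 9.53915 × 10^9 m ≈ 0.06376 AU

Final answer: 0.06376 AU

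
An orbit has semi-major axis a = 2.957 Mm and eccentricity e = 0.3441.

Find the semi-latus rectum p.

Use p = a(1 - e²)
a = 2.957 Mm = 2.957 × 10^6 m
e = 0.3441,  e² = 0.118405,  1 − e² = 0.881595
p = a(1 − e²) = 2.957 × 10^6 m × 0.881595 = 2.60688 × 10^6 m ≈ 2.607 Mm

Final answer: p = 2.607 Mm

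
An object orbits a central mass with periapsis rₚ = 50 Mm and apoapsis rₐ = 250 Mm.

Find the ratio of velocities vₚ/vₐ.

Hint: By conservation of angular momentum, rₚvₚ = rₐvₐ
rₚ = 50 Mm = 5 × 10^7 m
rₐ = 250 Mm = 2.5 × 10^8 m
rₚvₚ = rₐvₐ  ⇒  vₚ/vₐ = rₐ/rₚ
vₚ/vₐ = (2.5 × 10^8) / (5 × 10^7) = 5

Final answer: vₚ/vₐ = 5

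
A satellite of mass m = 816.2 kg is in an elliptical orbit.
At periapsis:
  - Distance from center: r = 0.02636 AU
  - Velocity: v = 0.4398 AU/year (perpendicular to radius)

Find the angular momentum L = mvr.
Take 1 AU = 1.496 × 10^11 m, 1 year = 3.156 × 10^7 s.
r = 0.02636 AU = 3.94346 × 10^9 m
v = 0.4398 AU/year = 2084.73 m/s
vr = 2084.73 × 3.94346 × 10^9 = 8.22104 × 10^12 m²/s
L = m × vr = 816.2 × 8.22104 × 10^12 = 6.71001 × 10^15 kg·m²/s ≈ 6.71 × 10^15 kg·m²/s

Final answer: L = 6.71 × 10^15 kg·m²/s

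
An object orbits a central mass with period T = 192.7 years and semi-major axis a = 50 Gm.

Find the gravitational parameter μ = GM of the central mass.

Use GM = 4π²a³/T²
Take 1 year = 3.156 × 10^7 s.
T = 192.7 years = 6.08161 × 10^9 s
a = 50 Gm = 5 × 10^10 m
a³ = 1.25 × 10^32 m³
T² = 3.6986 × 10^19 s²
GM = 4π² × (1.25 × 10^32) / (3.6986 × 10^19) = 1.33424 × 10^14 m³/s²
GM ≈ 1.334 × 10^14 m³/s²

Final answer: GM = 1.334 × 10^14 m³/s²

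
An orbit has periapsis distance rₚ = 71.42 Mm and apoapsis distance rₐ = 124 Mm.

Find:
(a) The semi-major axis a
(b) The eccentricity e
rₚ = 71.42 Mm = 7.142 × 10^7 m
rₐ = 124 Mm = 1.24 × 10^8 m
(a) a = (rₚ + rₐ)/2 = 9.771 × 10^7 m ≈ 97.71 Mm
(b) e = (rₐ − rₚ)/(rₐ + rₚ) = (5.258 × 10^7) / (1.9542 × 10^8) = 0.269062

Final answer:
(a) a = 97.71 Mm
(b) e = 0.2691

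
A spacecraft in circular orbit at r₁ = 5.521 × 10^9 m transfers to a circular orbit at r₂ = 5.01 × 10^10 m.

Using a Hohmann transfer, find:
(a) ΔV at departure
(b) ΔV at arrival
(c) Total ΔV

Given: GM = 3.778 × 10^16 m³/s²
r₁ = 5.521 × 10^9 m
r₂ = 5.01 × 10^10 m
GM = 3.778 × 10^16 m³/s²
Transfer ellipse: a_t = (r₁ + r₂)/2 = 2.78105 × 10^10 m
Circular speed at r₁: v₁ = √(GM/r₁) = 2615.91 m/s
Transfer speed at r₁ (periapsis): v₁ₜ = √(GM(2/r₁ − 1/a_t)) = 3511.05 m/s
(a) ΔV₁ = v₁ₜ − v₁ = 895.141 m/s ≈ 895.1 m/s
Circular speed at r₂: v₂ = √(GM/r₂) = 868.385 m/s
Transfer speed at r₂ (apoapsis): v₂ₜ = √(GM(2/r₂ − 1/a_t)) = 386.916 m/s
(b) ΔV₂ = v₂ − v₂ₜ = 481.469 m/s ≈ 481.5 m/s
(c) ΔV_total = ΔV₁ + ΔV₂ = 1376.61 m/s ≈ 1.377 km/s

Final answer:
(a) ΔV₁ = 895.1 m/s
(b) ΔV₂ = 481.5 m/s
(c) ΔV_total = 1.377 km/s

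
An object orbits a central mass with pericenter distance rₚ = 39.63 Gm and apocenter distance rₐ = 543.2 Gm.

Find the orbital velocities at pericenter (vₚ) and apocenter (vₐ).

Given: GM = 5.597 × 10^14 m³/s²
rₚ = 39.63 Gm = 3.963 × 10^10 m
rₐ = 543.2 Gm = 5.432 × 10^11 m
GM = 5.597 × 10^14 m³/s²
a = (rₚ + rₐ)/2 = 2.91415 × 10^11 m
Vis-viva: v² = GM (2/r − 1/a)
vₚ² = 5.597 × 10^14 × (5.04668 × 10^-11 − 3.43153 × 10^-12) = 26325.6 m²/s²
vₚ = 162.252 m/s ≈ 162.3 m/s
vₐ² = 5.597 × 10^14 × (3.68189 × 10^-12 − 3.43153 × 10^-12) = 140.122 m²/s²
vₐ = 11.8373 m/s ≈ 11.84 m/s

Final answer: vₚ = 162.3 m/s, vₐ = 11.84 m/s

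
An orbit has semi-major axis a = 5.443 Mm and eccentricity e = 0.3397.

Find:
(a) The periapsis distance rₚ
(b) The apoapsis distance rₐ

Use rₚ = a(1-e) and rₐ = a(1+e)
a = 5.443 Mm = 5.443 × 10^6 m
e = 0.3397:  1 − e = 0.6603,  1 + e = 1.3397
(a) rₚ = a(1 − e) = 5.443 × 10^6 m × 0.6603 = 3.59401 × 10^6 m ≈ 3.594 Mm
(b) rₐ = a(1 + e) = 5.443 × 10^6 m × 1.3397 = 7.29199 × 10^6 m ≈ 7.292 Mm

Final answer:
(a) rₚ = 3.594 Mm
(b) rₐ = 7.292 Mm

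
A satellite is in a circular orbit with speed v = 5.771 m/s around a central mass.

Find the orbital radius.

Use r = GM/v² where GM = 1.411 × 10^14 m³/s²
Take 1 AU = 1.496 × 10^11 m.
v = 5.771 m/s
GM = 1.411 × 10^14 m³/s²
v² = 33.3044 m²/s²
r = GM/v² = (1.411 × 10^14) / 33.3044 = 4.23667 × 10^12 m ≈ 28.32 AU

Final answer: 28.32 AU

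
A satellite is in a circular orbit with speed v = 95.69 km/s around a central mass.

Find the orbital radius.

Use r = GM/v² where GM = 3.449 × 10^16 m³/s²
v = 95.69 km/s = 95690 m/s
GM = 3.449 × 10^16 m³/s²
v² = 9.15658 × 10^9 m²/s²
r = GM/v² = (3.449 × 10^16) / (9.15658 × 10^9) = 3.76669 × 10^6 m ≈ 3.767 Mm

Final answer: 3.767 Mm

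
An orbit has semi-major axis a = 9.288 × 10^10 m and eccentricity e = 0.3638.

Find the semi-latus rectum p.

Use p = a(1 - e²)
a = 9.288 × 10^10 m
e = 0.3638,  e² = 0.13235,  1 − e² = 0.86765
p = a(1 − e²) = 9.288 × 10^10 m × 0.86765 = 8.05873 × 10^10 m ≈ 8.059 × 10^10 m

Final answer: p = 8.059 × 10^10 m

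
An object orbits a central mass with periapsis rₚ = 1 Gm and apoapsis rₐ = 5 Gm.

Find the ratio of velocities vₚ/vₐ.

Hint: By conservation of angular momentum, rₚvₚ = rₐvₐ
rₚ = 1 Gm = 1 × 10^9 m
rₐ = 5 Gm = 5 × 10^9 m
rₚvₚ = rₐvₐ  ⇒  vₚ/vₐ = rₐ/rₚ
vₚ/vₐ = (5 × 10^9) / (1 × 10^9) = 5

Final answer: vₚ/vₐ = 5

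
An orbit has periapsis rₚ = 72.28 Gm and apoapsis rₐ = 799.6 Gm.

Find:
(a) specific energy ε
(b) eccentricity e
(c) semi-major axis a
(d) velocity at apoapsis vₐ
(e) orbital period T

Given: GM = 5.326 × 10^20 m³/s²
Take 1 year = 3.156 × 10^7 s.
rₚ = 72.28 Gm = 7.228 × 10^10 m
rₐ = 799.6 Gm = 7.996 × 10^11 m
GM = 5.326 × 10^20 m³/s²
a = (rₚ + rₐ)/2 = 4.3594 × 10^11 m
e = (rₐ − rₚ)/(rₐ + rₚ) = (7.2732 × 10^11) / (8.7188 × 10^11) = 0.834197
(a) 2a = 8.7188 × 10^11 m;  ε = −GM/(2a) = -6.10864 × 10^8 J/kg ≈ -610.9 MJ/kg
(b) e = 0.834197 ≈ 0.8342
(c) a = 4.3594 × 10^11 m ≈ 435.9 Gm
(d) vₐ² = GM (2/rₐ − 1/a) = 5.326 × 10^20 × (2.50125 × 10^-12 − 2.29389 × 10^-12) = 1.10438 × 10^8 m²/s²;  vₐ = 10509 m/s ≈ 10.51 km/s
(e) a³ = 8.28476 × 10^34 m³;  T = 2π √(a³/GM) = 2π × 1.24721 × 10^7 s = 7.83645 × 10^7 s ≈ 2.483 years

Final answer:
(a) specific energy ε = -610.9 MJ/kg
(b) eccentricity e = 0.8342
(c) semi-major axis a = 435.9 Gm
(d) velocity at apoapsis vₐ = 10.51 km/s
(e) orbital period T = 2.483 years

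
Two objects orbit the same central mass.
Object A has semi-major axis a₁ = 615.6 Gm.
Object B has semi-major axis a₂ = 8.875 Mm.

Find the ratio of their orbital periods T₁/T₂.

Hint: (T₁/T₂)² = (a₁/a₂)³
a₁ = 615.6 Gm = 6.156 × 10^11 m
a₂ = 8.875 Mm = 8.875 × 10^6 m
a₁/a₂ = 69363.4
T₁/T₂ = (a₁/a₂)^(3/2) = (69363.4)^1.5 = 1.82682 × 10^7

Final answer: T₁/T₂ = 1.827 × 10^7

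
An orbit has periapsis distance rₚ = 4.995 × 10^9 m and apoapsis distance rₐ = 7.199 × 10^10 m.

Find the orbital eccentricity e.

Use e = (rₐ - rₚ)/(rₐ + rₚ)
rₚ = 4.995 × 10^9 m
rₐ = 7.199 × 10^10 m
rₐ − rₚ = 6.6995 × 10^10 m
rₐ + rₚ = 7.6985 × 10^10 m
e = (rₐ − rₚ)/(rₐ + rₚ) = 0.870234

Final answer: e = 0.8702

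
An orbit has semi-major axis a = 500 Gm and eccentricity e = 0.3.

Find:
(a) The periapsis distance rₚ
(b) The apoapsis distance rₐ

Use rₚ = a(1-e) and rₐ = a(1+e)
a = 500 Gm = 5 × 10^11 m
e = 0.3:  1 − e = 0.7,  1 + e = 1.3
(a) rₚ = a(1 − e) = 5 × 10^11 m × 0.7 = 3.5 × 10^11 m ≈ 350 Gm
(b) rₐ = a(1 + e) = 5 × 10^11 m × 1.3 = 6.5 × 10^11 m ≈ 650 Gm

Final answer:
(a) rₚ = 350 Gm
(b) rₐ = 650 Gm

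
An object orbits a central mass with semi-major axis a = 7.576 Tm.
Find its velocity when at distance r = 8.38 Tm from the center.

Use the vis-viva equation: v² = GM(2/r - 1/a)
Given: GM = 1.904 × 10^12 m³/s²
a = 7.576 Tm = 7.576 × 10^12 m
r = 8.38 Tm = 8.38 × 10^12 m
GM = 1.904 × 10^12 m³/s²
2/r − 1/a = 2.38663 × 10^-13 − 1.31996 × 10^-13 = 1.06668 × 10^-13 m⁻¹
v² = GM (2/r − 1/a) = 0.203095 m²/s²
v = 0.450661 m/s ≈ 0.4507 m/s

Final answer: 0.4507 m/s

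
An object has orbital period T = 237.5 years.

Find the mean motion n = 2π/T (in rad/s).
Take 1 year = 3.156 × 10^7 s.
T = 237.5 years = 7.4955 × 10^9 s
n = 2π / (7.4955 × 10^9 s) = 8.38261 × 10^-10 rad/s ≈ 8.383 × 10^-10 rad/s

Final answer: n = 8.383 × 10^-10 rad/s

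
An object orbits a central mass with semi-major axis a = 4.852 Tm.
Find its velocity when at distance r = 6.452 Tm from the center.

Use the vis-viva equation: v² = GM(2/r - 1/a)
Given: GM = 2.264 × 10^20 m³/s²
a = 4.852 Tm = 4.852 × 10^12 m
r = 6.452 Tm = 6.452 × 10^12 m
GM = 2.264 × 10^20 m³/s²
2/r − 1/a = 3.09981 × 10^-13 − 2.06101 × 10^-13 = 1.03881 × 10^-13 m⁻¹
v² = GM (2/r − 1/a) = 2.35186 × 10^7 m²/s²
v = 4849.6 m/s ≈ 4.85 km/s

Final answer: 4.85 km/s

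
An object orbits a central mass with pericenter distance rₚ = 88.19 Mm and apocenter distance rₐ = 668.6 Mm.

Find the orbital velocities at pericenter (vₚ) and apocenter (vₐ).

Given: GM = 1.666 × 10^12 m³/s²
rₚ = 88.19 Mm = 8.819 × 10^7 m
rₐ = 668.6 Mm = 6.686 × 10^8 m
GM = 1.666 × 10^12 m³/s²
a = (rₚ + rₐ)/2 = 3.78395 × 10^8 m
Vis-viva: v² = GM (2/r − 1/a)
vₚ² = 1.666 × 10^12 × (2.26783 × 10^-8 − 2.64274 × 10^-9) = 33379.3 m²/s²
vₚ = 182.7 m/s ≈ 182.7 m/s
vₐ² = 1.666 × 10^12 × (2.99133 × 10^-9 − 2.64274 × 10^-9) = 580.741 m²/s²
vₐ = 24.0986 m/s ≈ 24.1 m/s

Final answer: vₚ = 182.7 m/s, vₐ = 24.1 m/s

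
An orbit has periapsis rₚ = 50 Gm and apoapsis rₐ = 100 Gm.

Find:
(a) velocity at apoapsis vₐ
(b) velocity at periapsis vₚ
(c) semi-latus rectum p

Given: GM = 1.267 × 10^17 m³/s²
rₚ = 50 Gm = 5 × 10^10 m
rₐ = 100 Gm = 1 × 10^11 m
GM = 1.267 × 10^17 m³/s²
a = (rₚ + rₐ)/2 = 7.5 × 10^10 m
e = (rₐ − rₚ)/(rₐ + rₚ) = (5 × 10^10) / (1.5 × 10^11) = 0.333333
(a) vₐ² = GM (2/rₐ − 1/a) = 1.267 × 10^17 × (2 × 10^-11 − 1.33333 × 10^-11) = 844667 m²/s²;  vₐ = 919.057 m/s ≈ 919.1 m/s
(b) vₚ² = GM (2/rₚ − 1/a) = 1.267 × 10^17 × (4 × 10^-11 − 1.33333 × 10^-11) = 3.37867 × 10^6 m²/s²;  vₚ = 1838.11 m/s ≈ 1.838 km/s
(c) 1 − e² = 0.888889;  p = a(1 − e²) = 7.5 × 10^10 × 0.888889 = 6.66667 × 10^10 m ≈ 66.67 Gm

Final answer:
(a) velocity at apoapsis vₐ = 919.1 m/s
(b) velocity at periapsis vₚ = 1.838 km/s
(c) semi-latus rectum p = 66.67 Gm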